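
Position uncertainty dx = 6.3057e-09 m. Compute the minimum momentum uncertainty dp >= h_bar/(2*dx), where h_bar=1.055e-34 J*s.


dp = h_bar / (2 * dx)
= 1.055e-34 / (2 * 6.3057e-09)
= 1.055e-34 / 1.2611e-08
= 8.3654e-27 kg*m/s

8.3654e-27


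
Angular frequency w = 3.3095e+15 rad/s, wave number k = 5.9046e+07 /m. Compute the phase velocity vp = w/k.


vp = w / k
= 3.3095e+15 / 5.9046e+07
= 5.6050e+07 m/s

5.6050e+07


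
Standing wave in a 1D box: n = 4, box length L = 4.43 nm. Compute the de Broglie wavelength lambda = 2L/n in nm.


lambda = 2L / n
= 2 * 4.43 / 4
= 8.86 / 4
= 2.215 nm

2.215


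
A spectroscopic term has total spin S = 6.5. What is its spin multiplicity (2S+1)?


Spin multiplicity = 2S + 1
= 2 * 6.5 + 1
= 13.0 + 1
= 14

14


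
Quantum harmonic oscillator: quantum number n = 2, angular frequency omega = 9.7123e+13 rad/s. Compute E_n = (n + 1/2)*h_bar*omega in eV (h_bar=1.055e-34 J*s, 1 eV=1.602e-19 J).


E = (n + 1/2) * h_bar * omega
= (2 + 0.5) * 1.055e-34 * 9.7123e+13
= 2.5 * 1.0246e-20
= 2.5616e-20 J
= 0.1599 eV

0.1599


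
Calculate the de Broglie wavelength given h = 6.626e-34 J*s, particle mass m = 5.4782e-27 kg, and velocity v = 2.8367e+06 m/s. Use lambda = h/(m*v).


lambda = h / (m * v)
= 6.626e-34 / (5.4782e-27 * 2.8367e+06)
= 6.626e-34 / 1.5540e-20
= 4.2638e-14 m

4.2638e-14


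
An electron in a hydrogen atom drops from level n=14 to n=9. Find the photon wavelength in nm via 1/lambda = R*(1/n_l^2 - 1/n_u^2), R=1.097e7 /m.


1/lambda = R * (1/n_l^2 - 1/n_u^2)
= 1.097e7 * (1/9^2 - 1/14^2)
= 1.097e7 * (0.012346 - 0.005102)
= 1.097e7 * 0.007244
= 7.9463e+04 /m
lambda = 1 / 7.9463e+04 = 12584.519 nm

12584.519


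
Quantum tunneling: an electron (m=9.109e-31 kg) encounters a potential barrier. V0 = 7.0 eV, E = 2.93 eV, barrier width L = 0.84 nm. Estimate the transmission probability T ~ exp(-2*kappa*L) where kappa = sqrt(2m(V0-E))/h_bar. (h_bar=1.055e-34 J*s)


V0 - E = 4.07 eV = 6.5201e-19 J
kappa = sqrt(2 * m * (V0-E)) / h_bar
= sqrt(2 * 9.109e-31 * 6.5201e-19) / 1.055e-34
= 1.0331e+10 /m
2*kappa*L = 2 * 1.0331e+10 * 0.84e-9
= 17.3554
T = exp(-17.3554) = 2.901537e-08

2.901537e-08


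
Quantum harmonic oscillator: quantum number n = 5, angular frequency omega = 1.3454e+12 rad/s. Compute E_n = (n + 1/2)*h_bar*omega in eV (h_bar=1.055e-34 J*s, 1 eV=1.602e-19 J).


E = (n + 1/2) * h_bar * omega
= (5 + 0.5) * 1.055e-34 * 1.3454e+12
= 5.5 * 1.4194e-22
= 7.8067e-22 J
= 0.0049 eV

0.0049


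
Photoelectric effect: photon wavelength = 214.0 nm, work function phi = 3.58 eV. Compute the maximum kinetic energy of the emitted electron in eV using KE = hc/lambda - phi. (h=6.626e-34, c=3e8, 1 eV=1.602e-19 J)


E_photon = hc / lambda
= (6.626e-34)(3e8) / (214.0e-9)
= 9.2888e-19 J
= 5.7982 eV
KE = E_photon - phi
= 5.7982 - 3.58
= 2.2182 eV

2.2182


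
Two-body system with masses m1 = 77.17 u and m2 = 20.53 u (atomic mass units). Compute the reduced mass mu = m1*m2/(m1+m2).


mu = m1 * m2 / (m1 + m2)
= 77.17 * 20.53 / (77.17 + 20.53)
= 1584.3001 / 97.7
= 16.216 u

16.216


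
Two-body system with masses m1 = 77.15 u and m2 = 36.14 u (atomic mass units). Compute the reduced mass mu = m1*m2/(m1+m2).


mu = m1 * m2 / (m1 + m2)
= 77.15 * 36.14 / (77.15 + 36.14)
= 2788.201 / 113.29
= 24.6112 u

24.6112


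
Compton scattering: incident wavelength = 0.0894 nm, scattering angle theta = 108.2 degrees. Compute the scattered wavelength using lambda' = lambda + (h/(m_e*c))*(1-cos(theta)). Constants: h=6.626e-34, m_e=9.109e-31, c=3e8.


Compton wavelength: h/(m_e*c) = 2.4247e-12 m
d_lambda = 2.4247e-12 * (1 - cos(108.2 deg))
= 2.4247e-12 * 1.312335
= 3.1820e-12 m = 0.003182 nm
lambda' = 0.0894 + 0.003182
= 0.092582 nm

0.092582


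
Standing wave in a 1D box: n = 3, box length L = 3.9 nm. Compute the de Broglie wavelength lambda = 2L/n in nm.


lambda = 2L / n
= 2 * 3.9 / 3
= 7.8 / 3
= 2.6 nm

2.6


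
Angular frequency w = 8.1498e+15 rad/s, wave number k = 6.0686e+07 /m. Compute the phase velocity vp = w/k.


vp = w / k
= 8.1498e+15 / 6.0686e+07
= 1.3429e+08 m/s

1.3429e+08


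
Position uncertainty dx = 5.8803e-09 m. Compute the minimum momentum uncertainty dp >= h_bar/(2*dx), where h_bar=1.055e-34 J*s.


dp = h_bar / (2 * dx)
= 1.055e-34 / (2 * 5.8803e-09)
= 1.055e-34 / 1.1761e-08
= 8.9706e-27 kg*m/s

8.9706e-27


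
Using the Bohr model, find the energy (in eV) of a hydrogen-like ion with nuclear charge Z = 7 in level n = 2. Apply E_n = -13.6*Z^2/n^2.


E_n = -13.6 * Z^2 / n^2
= -13.6 * 7^2 / 2^2
= -13.6 * 49 / 4
= -166.6 eV

-166.6


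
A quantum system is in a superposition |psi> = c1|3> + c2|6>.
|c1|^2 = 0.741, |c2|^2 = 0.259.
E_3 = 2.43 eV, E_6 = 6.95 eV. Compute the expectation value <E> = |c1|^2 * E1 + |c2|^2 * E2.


<E> = |c1|^2 * E1 + |c2|^2 * E2
= 0.741 * 2.43 + 0.259 * 6.95
= 1.8006 + 1.8001
= 3.6007 eV

3.6007


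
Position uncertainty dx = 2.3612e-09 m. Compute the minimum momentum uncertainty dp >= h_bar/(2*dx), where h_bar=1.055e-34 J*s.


dp = h_bar / (2 * dx)
= 1.055e-34 / (2 * 2.3612e-09)
= 1.055e-34 / 4.7224e-09
= 2.2340e-26 kg*m/s

2.2340e-26


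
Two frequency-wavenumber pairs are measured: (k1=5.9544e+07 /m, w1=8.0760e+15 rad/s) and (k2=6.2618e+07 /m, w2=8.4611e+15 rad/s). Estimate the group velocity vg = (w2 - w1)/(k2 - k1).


vg = (w2 - w1) / (k2 - k1)
= (8.4611e+15 - 8.0760e+15) / (6.2618e+07 - 5.9544e+07)
= 3.8510e+14 / 3.0740e+06
= 1.2528e+08 m/s

1.2528e+08


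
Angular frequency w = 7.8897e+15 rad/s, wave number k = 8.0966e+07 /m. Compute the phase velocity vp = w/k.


vp = w / k
= 7.8897e+15 / 8.0966e+07
= 9.7445e+07 m/s

9.7445e+07


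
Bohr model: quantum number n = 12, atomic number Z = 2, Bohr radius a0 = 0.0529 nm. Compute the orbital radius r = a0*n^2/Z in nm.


r = a0 * n^2 / Z
= 0.0529 * 12^2 / 2
= 0.0529 * 144 / 2
= 3.8088 nm

3.8088


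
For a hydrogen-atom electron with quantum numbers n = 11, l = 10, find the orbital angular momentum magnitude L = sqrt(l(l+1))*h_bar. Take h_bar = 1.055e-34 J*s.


L = sqrt(l*(l+1)) * h_bar
= sqrt(10 * 11) * 1.055e-34
= sqrt(110) * 1.055e-34
= 10.4881 * 1.055e-34
= 1.1065e-33 J*s

1.1065e-33


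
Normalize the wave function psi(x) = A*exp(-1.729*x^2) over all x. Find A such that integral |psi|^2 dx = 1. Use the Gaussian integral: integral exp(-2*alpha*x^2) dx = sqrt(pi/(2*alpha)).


integral |psi|^2 dx = A^2 * sqrt(pi/(2*alpha)) = 1
A^2 = sqrt(2*alpha/pi)
= sqrt(2 * 1.729 / pi)
= 1.04915
A = sqrt(1.04915)
= 1.0243

1.0243


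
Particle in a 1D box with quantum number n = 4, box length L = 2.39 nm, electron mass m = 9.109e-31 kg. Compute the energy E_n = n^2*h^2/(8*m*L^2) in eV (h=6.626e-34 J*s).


E = n^2 * h^2 / (8 * m * L^2)
= 4^2 * (6.626e-34)^2 / (8 * 9.109e-31 * (2.39e-9)^2)
= 16 * 4.3904e-67 / (8 * 9.109e-31 * 5.7121e-18)
= 1.6876e-19 J
= 1.0534 eV

1.0534


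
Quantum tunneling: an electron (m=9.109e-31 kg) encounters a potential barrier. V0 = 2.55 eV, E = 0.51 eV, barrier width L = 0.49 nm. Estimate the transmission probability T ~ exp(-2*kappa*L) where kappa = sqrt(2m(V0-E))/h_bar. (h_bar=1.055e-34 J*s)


V0 - E = 2.04 eV = 3.2681e-19 J
kappa = sqrt(2 * m * (V0-E)) / h_bar
= sqrt(2 * 9.109e-31 * 3.2681e-19) / 1.055e-34
= 7.3138e+09 /m
2*kappa*L = 2 * 7.3138e+09 * 0.49e-9
= 7.1675
T = exp(-7.1675) = 7.712153e-04

7.712153e-04


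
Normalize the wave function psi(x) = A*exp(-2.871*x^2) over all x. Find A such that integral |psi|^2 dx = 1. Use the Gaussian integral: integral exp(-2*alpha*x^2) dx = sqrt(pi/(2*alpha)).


integral |psi|^2 dx = A^2 * sqrt(pi/(2*alpha)) = 1
A^2 = sqrt(2*alpha/pi)
= sqrt(2 * 2.871 / pi)
= 1.351938
A = sqrt(1.351938)
= 1.1627

1.1627


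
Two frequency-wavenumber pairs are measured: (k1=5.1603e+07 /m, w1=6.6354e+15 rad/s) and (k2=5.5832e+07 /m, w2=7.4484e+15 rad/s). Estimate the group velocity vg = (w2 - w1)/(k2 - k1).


vg = (w2 - w1) / (k2 - k1)
= (7.4484e+15 - 6.6354e+15) / (5.5832e+07 - 5.1603e+07)
= 8.1300e+14 / 4.2290e+06
= 1.9224e+08 m/s

1.9224e+08


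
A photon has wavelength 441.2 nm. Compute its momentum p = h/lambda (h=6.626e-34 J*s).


p = h / lambda
= 6.626e-34 / (441.2e-9)
= 6.626e-34 / 4.4120e-07
= 1.5018e-27 kg*m/s

1.5018e-27


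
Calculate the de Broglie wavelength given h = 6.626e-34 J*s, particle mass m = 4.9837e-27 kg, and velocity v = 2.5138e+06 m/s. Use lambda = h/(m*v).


lambda = h / (m * v)
= 6.626e-34 / (4.9837e-27 * 2.5138e+06)
= 6.626e-34 / 1.2528e-20
= 5.2889e-14 m

5.2889e-14


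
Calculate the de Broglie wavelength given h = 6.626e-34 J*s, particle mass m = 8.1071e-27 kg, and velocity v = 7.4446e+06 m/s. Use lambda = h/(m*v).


lambda = h / (m * v)
= 6.626e-34 / (8.1071e-27 * 7.4446e+06)
= 6.626e-34 / 6.0354e-20
= 1.0979e-14 m

1.0979e-14


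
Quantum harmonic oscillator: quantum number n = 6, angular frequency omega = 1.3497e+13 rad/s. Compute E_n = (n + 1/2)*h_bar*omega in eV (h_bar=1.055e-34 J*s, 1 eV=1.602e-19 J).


E = (n + 1/2) * h_bar * omega
= (6 + 0.5) * 1.055e-34 * 1.3497e+13
= 6.5 * 1.4239e-21
= 9.2556e-21 J
= 0.0578 eV

0.0578


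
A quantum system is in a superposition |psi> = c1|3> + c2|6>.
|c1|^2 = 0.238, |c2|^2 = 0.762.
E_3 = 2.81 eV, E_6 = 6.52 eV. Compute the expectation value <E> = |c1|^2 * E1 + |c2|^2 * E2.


<E> = |c1|^2 * E1 + |c2|^2 * E2
= 0.238 * 2.81 + 0.762 * 6.52
= 0.6688 + 4.9682
= 5.637 eV

5.637


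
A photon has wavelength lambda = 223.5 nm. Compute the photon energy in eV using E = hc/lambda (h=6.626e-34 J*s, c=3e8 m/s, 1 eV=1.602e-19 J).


E = hc / lambda
= (6.626e-34)(3e8) / (223.5e-9)
= 1.9878e-25 / 2.2350e-07
= 8.8940e-19 J
Converting to eV: 8.8940e-19 / 1.602e-19
= 5.5518 eV

5.5518


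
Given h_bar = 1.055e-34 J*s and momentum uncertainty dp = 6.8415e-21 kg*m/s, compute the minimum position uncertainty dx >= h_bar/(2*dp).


dx = h_bar / (2 * dp)
= 1.055e-34 / (2 * 6.8415e-21)
= 1.055e-34 / 1.3683e-20
= 7.7103e-15 m

7.7103e-15


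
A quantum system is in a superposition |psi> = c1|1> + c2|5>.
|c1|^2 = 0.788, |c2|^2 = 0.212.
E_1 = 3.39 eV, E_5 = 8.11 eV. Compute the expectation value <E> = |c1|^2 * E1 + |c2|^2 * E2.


<E> = |c1|^2 * E1 + |c2|^2 * E2
= 0.788 * 3.39 + 0.212 * 8.11
= 2.6713 + 1.7193
= 4.3906 eV

4.3906


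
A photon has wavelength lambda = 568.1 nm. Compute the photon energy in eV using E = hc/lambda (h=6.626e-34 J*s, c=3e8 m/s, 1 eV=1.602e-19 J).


E = hc / lambda
= (6.626e-34)(3e8) / (568.1e-9)
= 1.9878e-25 / 5.6810e-07
= 3.4990e-19 J
Converting to eV: 3.4990e-19 / 1.602e-19
= 2.1842 eV

2.1842


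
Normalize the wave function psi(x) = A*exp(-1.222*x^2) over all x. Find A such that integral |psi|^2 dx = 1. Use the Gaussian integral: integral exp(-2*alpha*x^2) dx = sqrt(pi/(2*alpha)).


integral |psi|^2 dx = A^2 * sqrt(pi/(2*alpha)) = 1
A^2 = sqrt(2*alpha/pi)
= sqrt(2 * 1.222 / pi)
= 0.882014
A = sqrt(0.882014)
= 0.9392

0.9392


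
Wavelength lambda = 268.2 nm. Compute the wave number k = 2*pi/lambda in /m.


k = 2 * pi / lambda
= 6.2832 / (268.2e-9)
= 6.2832 / 2.6820e-07
= 2.3427e+07 /m

2.3427e+07


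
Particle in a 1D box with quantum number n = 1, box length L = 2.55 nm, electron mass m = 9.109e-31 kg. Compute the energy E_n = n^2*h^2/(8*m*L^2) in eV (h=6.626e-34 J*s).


E = n^2 * h^2 / (8 * m * L^2)
= 1^2 * (6.626e-34)^2 / (8 * 9.109e-31 * (2.55e-9)^2)
= 1 * 4.3904e-67 / (8 * 9.109e-31 * 6.5025e-18)
= 9.2653e-21 J
= 0.0578 eV

0.0578


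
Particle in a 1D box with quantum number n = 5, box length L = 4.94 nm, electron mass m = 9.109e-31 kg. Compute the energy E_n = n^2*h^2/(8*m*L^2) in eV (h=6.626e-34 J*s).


E = n^2 * h^2 / (8 * m * L^2)
= 5^2 * (6.626e-34)^2 / (8 * 9.109e-31 * (4.94e-9)^2)
= 25 * 4.3904e-67 / (8 * 9.109e-31 * 2.4404e-17)
= 6.1720e-20 J
= 0.3853 eV

0.3853


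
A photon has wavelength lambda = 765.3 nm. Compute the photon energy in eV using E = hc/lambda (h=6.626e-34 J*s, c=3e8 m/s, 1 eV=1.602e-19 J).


E = hc / lambda
= (6.626e-34)(3e8) / (765.3e-9)
= 1.9878e-25 / 7.6530e-07
= 2.5974e-19 J
Converting to eV: 2.5974e-19 / 1.602e-19
= 1.6214 eV

1.6214


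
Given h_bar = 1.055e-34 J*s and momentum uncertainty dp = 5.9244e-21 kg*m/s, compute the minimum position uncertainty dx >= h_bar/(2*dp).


dx = h_bar / (2 * dp)
= 1.055e-34 / (2 * 5.9244e-21)
= 1.055e-34 / 1.1849e-20
= 8.9039e-15 m

8.9039e-15


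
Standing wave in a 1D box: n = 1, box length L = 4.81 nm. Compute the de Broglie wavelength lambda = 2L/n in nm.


lambda = 2L / n
= 2 * 4.81 / 1
= 9.62 / 1
= 9.62 nm

9.62


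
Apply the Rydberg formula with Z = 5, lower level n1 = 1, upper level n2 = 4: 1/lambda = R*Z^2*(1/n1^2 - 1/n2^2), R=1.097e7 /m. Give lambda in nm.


1/lambda = R * Z^2 * (1/n1^2 - 1/n2^2)
= 1.097e7 * 5^2 * (1/1^2 - 1/4^2)
= 1.097e7 * 25 * (1.0 - 0.0625)
= 2.5711e+08 /m
lambda = 1 / 2.5711e+08
= 3.8894 nm

3.8894


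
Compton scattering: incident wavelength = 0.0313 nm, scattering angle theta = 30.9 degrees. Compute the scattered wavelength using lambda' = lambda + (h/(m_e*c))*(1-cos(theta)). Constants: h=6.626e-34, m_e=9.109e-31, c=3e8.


Compton wavelength: h/(m_e*c) = 2.4247e-12 m
d_lambda = 2.4247e-12 * (1 - cos(30.9 deg))
= 2.4247e-12 * 0.141935
= 3.4415e-13 m = 0.000344 nm
lambda' = 0.0313 + 0.000344
= 0.031644 nm

0.031644


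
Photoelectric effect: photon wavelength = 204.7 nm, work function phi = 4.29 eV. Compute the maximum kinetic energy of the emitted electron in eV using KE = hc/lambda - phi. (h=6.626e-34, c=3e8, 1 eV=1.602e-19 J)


E_photon = hc / lambda
= (6.626e-34)(3e8) / (204.7e-9)
= 9.7108e-19 J
= 6.0617 eV
KE = E_photon - phi
= 6.0617 - 4.29
= 1.7717 eV

1.7717


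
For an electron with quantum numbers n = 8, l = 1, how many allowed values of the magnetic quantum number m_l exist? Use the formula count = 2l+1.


m_l ranges from -l to +l in integer steps
So m_l goes from -1 to +1
Count = 2l + 1 = 2*1 + 1
= 3

3


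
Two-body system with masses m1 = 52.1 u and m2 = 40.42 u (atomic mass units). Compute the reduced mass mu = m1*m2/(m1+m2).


mu = m1 * m2 / (m1 + m2)
= 52.1 * 40.42 / (52.1 + 40.42)
= 2105.882 / 92.52
= 22.7614 u

22.7614


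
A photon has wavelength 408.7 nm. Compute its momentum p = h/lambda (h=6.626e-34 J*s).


p = h / lambda
= 6.626e-34 / (408.7e-9)
= 6.626e-34 / 4.0870e-07
= 1.6212e-27 kg*m/s

1.6212e-27


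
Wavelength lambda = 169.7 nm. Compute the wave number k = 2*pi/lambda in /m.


k = 2 * pi / lambda
= 6.2832 / (169.7e-9)
= 6.2832 / 1.6970e-07
= 3.7025e+07 /m

3.7025e+07


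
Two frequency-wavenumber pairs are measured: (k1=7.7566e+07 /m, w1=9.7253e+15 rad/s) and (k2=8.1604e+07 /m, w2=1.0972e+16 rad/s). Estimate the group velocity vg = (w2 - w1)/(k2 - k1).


vg = (w2 - w1) / (k2 - k1)
= (1.0972e+16 - 9.7253e+15) / (8.1604e+07 - 7.7566e+07)
= 1.2467e+15 / 4.0380e+06
= 3.0874e+08 m/s

3.0874e+08


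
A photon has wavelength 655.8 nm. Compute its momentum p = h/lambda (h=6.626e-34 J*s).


p = h / lambda
= 6.626e-34 / (655.8e-9)
= 6.626e-34 / 6.5580e-07
= 1.0104e-27 kg*m/s

1.0104e-27


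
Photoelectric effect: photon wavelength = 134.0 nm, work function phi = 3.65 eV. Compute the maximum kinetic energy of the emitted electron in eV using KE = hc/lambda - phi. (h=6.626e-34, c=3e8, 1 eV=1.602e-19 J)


E_photon = hc / lambda
= (6.626e-34)(3e8) / (134.0e-9)
= 1.4834e-18 J
= 9.2599 eV
KE = E_photon - phi
= 9.2599 - 3.65
= 5.6099 eV

5.6099


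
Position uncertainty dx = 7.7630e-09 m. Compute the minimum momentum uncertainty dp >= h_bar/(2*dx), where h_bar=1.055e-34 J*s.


dp = h_bar / (2 * dx)
= 1.055e-34 / (2 * 7.7630e-09)
= 1.055e-34 / 1.5526e-08
= 6.7951e-27 kg*m/s

6.7951e-27


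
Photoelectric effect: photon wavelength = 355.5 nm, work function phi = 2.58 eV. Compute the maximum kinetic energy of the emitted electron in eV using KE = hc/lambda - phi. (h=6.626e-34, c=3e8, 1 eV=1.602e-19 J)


E_photon = hc / lambda
= (6.626e-34)(3e8) / (355.5e-9)
= 5.5916e-19 J
= 3.4904 eV
KE = E_photon - phi
= 3.4904 - 2.58
= 0.9104 eV

0.9104


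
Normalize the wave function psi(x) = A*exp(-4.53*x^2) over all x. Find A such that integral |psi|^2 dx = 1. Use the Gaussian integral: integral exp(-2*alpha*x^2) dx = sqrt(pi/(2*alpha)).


integral |psi|^2 dx = A^2 * sqrt(pi/(2*alpha)) = 1
A^2 = sqrt(2*alpha/pi)
= sqrt(2 * 4.53 / pi)
= 1.698201
A = sqrt(1.698201)
= 1.3032

1.3032


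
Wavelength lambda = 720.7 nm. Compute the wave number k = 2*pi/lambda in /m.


k = 2 * pi / lambda
= 6.2832 / (720.7e-9)
= 6.2832 / 7.2070e-07
= 8.7182e+06 /m

8.7182e+06


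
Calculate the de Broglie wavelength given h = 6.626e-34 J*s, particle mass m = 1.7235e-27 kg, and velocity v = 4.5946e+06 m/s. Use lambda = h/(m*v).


lambda = h / (m * v)
= 6.626e-34 / (1.7235e-27 * 4.5946e+06)
= 6.626e-34 / 7.9188e-21
= 8.3674e-14 m

8.3674e-14


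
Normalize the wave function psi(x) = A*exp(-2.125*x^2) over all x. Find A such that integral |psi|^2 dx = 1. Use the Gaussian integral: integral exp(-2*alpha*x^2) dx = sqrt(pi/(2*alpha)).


integral |psi|^2 dx = A^2 * sqrt(pi/(2*alpha)) = 1
A^2 = sqrt(2*alpha/pi)
= sqrt(2 * 2.125 / pi)
= 1.163107
A = sqrt(1.163107)
= 1.0785

1.0785


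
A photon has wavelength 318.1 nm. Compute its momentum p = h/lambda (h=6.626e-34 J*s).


p = h / lambda
= 6.626e-34 / (318.1e-9)
= 6.626e-34 / 3.1810e-07
= 2.0830e-27 kg*m/s

2.0830e-27


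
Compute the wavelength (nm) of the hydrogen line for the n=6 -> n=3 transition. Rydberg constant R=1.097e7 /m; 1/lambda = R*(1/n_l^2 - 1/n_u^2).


1/lambda = R * (1/n_l^2 - 1/n_u^2)
= 1.097e7 * (1/3^2 - 1/6^2)
= 1.097e7 * (0.111111 - 0.027778)
= 1.097e7 * 0.083333
= 9.1417e+05 /m
lambda = 1 / 9.1417e+05 = 1093.8924 nm

1093.8924


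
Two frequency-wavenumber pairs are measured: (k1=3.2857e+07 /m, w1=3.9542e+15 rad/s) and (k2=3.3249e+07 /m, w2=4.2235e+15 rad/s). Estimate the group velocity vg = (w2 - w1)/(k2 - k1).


vg = (w2 - w1) / (k2 - k1)
= (4.2235e+15 - 3.9542e+15) / (3.3249e+07 - 3.2857e+07)
= 2.6930e+14 / 3.9200e+05
= 6.8699e+08 m/s

6.8699e+08


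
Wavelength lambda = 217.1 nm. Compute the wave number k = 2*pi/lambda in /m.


k = 2 * pi / lambda
= 6.2832 / (217.1e-9)
= 6.2832 / 2.1710e-07
= 2.8941e+07 /m

2.8941e+07


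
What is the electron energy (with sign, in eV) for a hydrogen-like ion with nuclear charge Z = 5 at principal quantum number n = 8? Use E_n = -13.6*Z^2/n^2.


E_n = -13.6 * Z^2 / n^2
= -13.6 * 5^2 / 8^2
= -13.6 * 25 / 64
= -5.3125 eV

-5.3125


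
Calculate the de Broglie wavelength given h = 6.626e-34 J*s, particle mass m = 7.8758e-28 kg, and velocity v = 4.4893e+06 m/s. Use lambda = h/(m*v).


lambda = h / (m * v)
= 6.626e-34 / (7.8758e-28 * 4.4893e+06)
= 6.626e-34 / 3.5357e-21
= 1.8740e-13 m

1.8740e-13


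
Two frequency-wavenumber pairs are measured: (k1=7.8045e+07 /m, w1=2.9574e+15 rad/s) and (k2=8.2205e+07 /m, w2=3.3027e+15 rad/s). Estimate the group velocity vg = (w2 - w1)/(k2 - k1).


vg = (w2 - w1) / (k2 - k1)
= (3.3027e+15 - 2.9574e+15) / (8.2205e+07 - 7.8045e+07)
= 3.4530e+14 / 4.1600e+06
= 8.3005e+07 m/s

8.3005e+07


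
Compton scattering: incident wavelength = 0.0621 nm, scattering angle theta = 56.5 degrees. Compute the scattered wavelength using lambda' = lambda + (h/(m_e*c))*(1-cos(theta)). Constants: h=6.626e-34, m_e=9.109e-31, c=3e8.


Compton wavelength: h/(m_e*c) = 2.4247e-12 m
d_lambda = 2.4247e-12 * (1 - cos(56.5 deg))
= 2.4247e-12 * 0.448063
= 1.0864e-12 m = 0.001086 nm
lambda' = 0.0621 + 0.001086
= 0.063186 nm

0.063186


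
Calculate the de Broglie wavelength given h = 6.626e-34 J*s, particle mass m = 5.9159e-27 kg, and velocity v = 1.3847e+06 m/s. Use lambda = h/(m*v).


lambda = h / (m * v)
= 6.626e-34 / (5.9159e-27 * 1.3847e+06)
= 6.626e-34 / 8.1917e-21
= 8.0886e-14 m

8.0886e-14


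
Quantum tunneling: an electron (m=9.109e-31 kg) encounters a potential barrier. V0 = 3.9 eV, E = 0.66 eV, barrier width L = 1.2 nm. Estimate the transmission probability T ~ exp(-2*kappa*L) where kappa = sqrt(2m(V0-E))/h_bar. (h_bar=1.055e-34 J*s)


V0 - E = 3.24 eV = 5.1905e-19 J
kappa = sqrt(2 * m * (V0-E)) / h_bar
= sqrt(2 * 9.109e-31 * 5.1905e-19) / 1.055e-34
= 9.2173e+09 /m
2*kappa*L = 2 * 9.2173e+09 * 1.2e-9
= 22.1214
T = exp(-22.1214) = 2.470539e-10

2.470539e-10


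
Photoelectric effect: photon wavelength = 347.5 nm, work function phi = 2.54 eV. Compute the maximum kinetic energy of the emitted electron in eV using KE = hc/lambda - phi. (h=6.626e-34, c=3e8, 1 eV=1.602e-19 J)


E_photon = hc / lambda
= (6.626e-34)(3e8) / (347.5e-9)
= 5.7203e-19 J
= 3.5707 eV
KE = E_photon - phi
= 3.5707 - 2.54
= 1.0307 eV

1.0307


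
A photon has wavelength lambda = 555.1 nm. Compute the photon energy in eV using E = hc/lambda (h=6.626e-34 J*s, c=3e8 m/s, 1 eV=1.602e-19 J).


E = hc / lambda
= (6.626e-34)(3e8) / (555.1e-9)
= 1.9878e-25 / 5.5510e-07
= 3.5810e-19 J
Converting to eV: 3.5810e-19 / 1.602e-19
= 2.2353 eV

2.2353


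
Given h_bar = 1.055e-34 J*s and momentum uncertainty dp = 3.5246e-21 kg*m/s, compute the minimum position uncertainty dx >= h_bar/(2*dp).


dx = h_bar / (2 * dp)
= 1.055e-34 / (2 * 3.5246e-21)
= 1.055e-34 / 7.0492e-21
= 1.4966e-14 m

1.4966e-14


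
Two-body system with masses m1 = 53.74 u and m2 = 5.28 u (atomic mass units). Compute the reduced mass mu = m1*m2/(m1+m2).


mu = m1 * m2 / (m1 + m2)
= 53.74 * 5.28 / (53.74 + 5.28)
= 283.7472 / 59.02
= 4.8076 u

4.8076


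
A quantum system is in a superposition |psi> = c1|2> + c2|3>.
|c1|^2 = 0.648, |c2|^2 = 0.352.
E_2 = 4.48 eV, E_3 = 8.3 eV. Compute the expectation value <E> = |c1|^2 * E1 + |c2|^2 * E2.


<E> = |c1|^2 * E1 + |c2|^2 * E2
= 0.648 * 4.48 + 0.352 * 8.3
= 2.903 + 2.9216
= 5.8246 eV

5.8246


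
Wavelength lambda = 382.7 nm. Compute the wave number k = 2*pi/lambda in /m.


k = 2 * pi / lambda
= 6.2832 / (382.7e-9)
= 6.2832 / 3.8270e-07
= 1.6418e+07 /m

1.6418e+07


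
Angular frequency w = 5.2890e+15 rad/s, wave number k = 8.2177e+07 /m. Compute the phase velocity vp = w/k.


vp = w / k
= 5.2890e+15 / 8.2177e+07
= 6.4361e+07 m/s

6.4361e+07


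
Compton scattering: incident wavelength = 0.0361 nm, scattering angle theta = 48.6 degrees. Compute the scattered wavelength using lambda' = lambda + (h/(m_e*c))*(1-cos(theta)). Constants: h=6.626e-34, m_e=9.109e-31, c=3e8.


Compton wavelength: h/(m_e*c) = 2.4247e-12 m
d_lambda = 2.4247e-12 * (1 - cos(48.6 deg))
= 2.4247e-12 * 0.338688
= 8.2122e-13 m = 0.000821 nm
lambda' = 0.0361 + 0.000821
= 0.036921 nm

0.036921


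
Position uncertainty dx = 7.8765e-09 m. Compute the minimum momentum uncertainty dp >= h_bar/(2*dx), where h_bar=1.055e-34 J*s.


dp = h_bar / (2 * dx)
= 1.055e-34 / (2 * 7.8765e-09)
= 1.055e-34 / 1.5753e-08
= 6.6971e-27 kg*m/s

6.6971e-27


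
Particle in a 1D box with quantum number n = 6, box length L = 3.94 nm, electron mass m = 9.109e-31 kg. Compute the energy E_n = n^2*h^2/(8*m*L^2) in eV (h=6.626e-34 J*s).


E = n^2 * h^2 / (8 * m * L^2)
= 6^2 * (6.626e-34)^2 / (8 * 9.109e-31 * (3.94e-9)^2)
= 36 * 4.3904e-67 / (8 * 9.109e-31 * 1.5524e-17)
= 1.3972e-19 J
= 0.8721 eV

0.8721


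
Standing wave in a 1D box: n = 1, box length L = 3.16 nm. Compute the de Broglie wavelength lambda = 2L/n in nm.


lambda = 2L / n
= 2 * 3.16 / 1
= 6.32 / 1
= 6.32 nm

6.32


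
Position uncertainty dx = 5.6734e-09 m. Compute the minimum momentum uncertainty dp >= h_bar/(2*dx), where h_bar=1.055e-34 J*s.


dp = h_bar / (2 * dx)
= 1.055e-34 / (2 * 5.6734e-09)
= 1.055e-34 / 1.1347e-08
= 9.2978e-27 kg*m/s

9.2978e-27


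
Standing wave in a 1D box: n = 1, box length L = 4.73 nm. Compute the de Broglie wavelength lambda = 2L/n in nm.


lambda = 2L / n
= 2 * 4.73 / 1
= 9.46 / 1
= 9.46 nm

9.46


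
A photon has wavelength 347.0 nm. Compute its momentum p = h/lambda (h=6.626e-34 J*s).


p = h / lambda
= 6.626e-34 / (347.0e-9)
= 6.626e-34 / 3.4700e-07
= 1.9095e-27 kg*m/s

1.9095e-27


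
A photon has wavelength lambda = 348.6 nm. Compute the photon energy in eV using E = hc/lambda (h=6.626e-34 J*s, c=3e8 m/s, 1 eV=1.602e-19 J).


E = hc / lambda
= (6.626e-34)(3e8) / (348.6e-9)
= 1.9878e-25 / 3.4860e-07
= 5.7022e-19 J
Converting to eV: 5.7022e-19 / 1.602e-19
= 3.5594 eV

3.5594


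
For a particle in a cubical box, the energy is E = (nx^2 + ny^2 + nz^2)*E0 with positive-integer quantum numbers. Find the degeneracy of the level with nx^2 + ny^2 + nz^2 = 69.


Enumerate all (nx, ny, nz) with nx^2 + ny^2 + nz^2 = 69:
(1,2,8)
(1,8,2)
(2,1,8)
(2,4,7)
(2,7,4)
(2,8,1)
(4,2,7)
(4,7,2)
(7,2,4)
(7,4,2)
(8,1,2)
(8,2,1)
Total degeneracy = 12

12


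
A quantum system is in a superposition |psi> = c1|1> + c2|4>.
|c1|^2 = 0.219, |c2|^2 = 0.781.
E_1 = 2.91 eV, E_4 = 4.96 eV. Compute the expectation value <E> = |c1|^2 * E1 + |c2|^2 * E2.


<E> = |c1|^2 * E1 + |c2|^2 * E2
= 0.219 * 2.91 + 0.781 * 4.96
= 0.6373 + 3.8738
= 4.5111 eV

4.5111


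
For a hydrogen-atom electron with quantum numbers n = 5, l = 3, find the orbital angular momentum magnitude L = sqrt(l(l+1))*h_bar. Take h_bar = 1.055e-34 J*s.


L = sqrt(l*(l+1)) * h_bar
= sqrt(3 * 4) * 1.055e-34
= sqrt(12) * 1.055e-34
= 3.4641 * 1.055e-34
= 3.6546e-34 J*s

3.6546e-34


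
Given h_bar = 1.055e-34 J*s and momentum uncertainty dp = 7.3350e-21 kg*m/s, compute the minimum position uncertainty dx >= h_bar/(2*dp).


dx = h_bar / (2 * dp)
= 1.055e-34 / (2 * 7.3350e-21)
= 1.055e-34 / 1.4670e-20
= 7.1915e-15 m

7.1915e-15


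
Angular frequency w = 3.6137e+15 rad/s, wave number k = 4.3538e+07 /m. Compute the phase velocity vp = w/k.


vp = w / k
= 3.6137e+15 / 4.3538e+07
= 8.3001e+07 m/s

8.3001e+07


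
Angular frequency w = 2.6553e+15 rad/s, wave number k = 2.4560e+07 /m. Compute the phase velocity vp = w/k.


vp = w / k
= 2.6553e+15 / 2.4560e+07
= 1.0811e+08 m/s

1.0811e+08


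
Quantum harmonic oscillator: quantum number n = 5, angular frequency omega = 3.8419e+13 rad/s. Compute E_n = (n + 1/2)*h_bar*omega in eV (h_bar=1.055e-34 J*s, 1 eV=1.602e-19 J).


E = (n + 1/2) * h_bar * omega
= (5 + 0.5) * 1.055e-34 * 3.8419e+13
= 5.5 * 4.0532e-21
= 2.2293e-20 J
= 0.1392 eV

0.1392


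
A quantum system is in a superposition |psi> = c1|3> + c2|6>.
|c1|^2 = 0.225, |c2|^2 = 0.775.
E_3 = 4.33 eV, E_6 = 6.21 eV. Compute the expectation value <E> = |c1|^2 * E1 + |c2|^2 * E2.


<E> = |c1|^2 * E1 + |c2|^2 * E2
= 0.225 * 4.33 + 0.775 * 6.21
= 0.9743 + 4.8128
= 5.787 eV

5.787


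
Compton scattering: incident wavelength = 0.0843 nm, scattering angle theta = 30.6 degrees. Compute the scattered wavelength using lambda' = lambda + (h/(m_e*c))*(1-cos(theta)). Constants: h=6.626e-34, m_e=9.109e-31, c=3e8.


Compton wavelength: h/(m_e*c) = 2.4247e-12 m
d_lambda = 2.4247e-12 * (1 - cos(30.6 deg))
= 2.4247e-12 * 0.139258
= 3.3766e-13 m = 0.000338 nm
lambda' = 0.0843 + 0.000338
= 0.084638 nm

0.084638


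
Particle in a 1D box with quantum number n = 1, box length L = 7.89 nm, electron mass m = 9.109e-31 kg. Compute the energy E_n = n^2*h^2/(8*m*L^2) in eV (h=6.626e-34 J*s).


E = n^2 * h^2 / (8 * m * L^2)
= 1^2 * (6.626e-34)^2 / (8 * 9.109e-31 * (7.89e-9)^2)
= 1 * 4.3904e-67 / (8 * 9.109e-31 * 6.2252e-17)
= 9.6781e-22 J
= 0.006 eV

0.006


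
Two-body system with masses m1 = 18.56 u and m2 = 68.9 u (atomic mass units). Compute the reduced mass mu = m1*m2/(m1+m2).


mu = m1 * m2 / (m1 + m2)
= 18.56 * 68.9 / (18.56 + 68.9)
= 1278.784 / 87.46
= 14.6214 u

14.6214


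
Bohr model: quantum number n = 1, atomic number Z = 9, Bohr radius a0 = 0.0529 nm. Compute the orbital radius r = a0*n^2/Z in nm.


r = a0 * n^2 / Z
= 0.0529 * 1^2 / 9
= 0.0529 * 1 / 9
= 0.0059 nm

0.0059


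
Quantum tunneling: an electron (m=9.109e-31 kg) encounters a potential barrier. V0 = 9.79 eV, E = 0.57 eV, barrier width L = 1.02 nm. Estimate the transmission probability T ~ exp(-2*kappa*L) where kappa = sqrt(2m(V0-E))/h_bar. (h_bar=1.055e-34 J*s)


V0 - E = 9.22 eV = 1.4770e-18 J
kappa = sqrt(2 * m * (V0-E)) / h_bar
= sqrt(2 * 9.109e-31 * 1.4770e-18) / 1.055e-34
= 1.5549e+10 /m
2*kappa*L = 2 * 1.5549e+10 * 1.02e-9
= 31.7194
T = exp(-31.7194) = 1.676663e-14

1.676663e-14


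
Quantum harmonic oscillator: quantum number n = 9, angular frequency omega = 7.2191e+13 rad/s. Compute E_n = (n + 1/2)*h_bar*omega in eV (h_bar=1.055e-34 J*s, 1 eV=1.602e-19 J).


E = (n + 1/2) * h_bar * omega
= (9 + 0.5) * 1.055e-34 * 7.2191e+13
= 9.5 * 7.6162e-21
= 7.2353e-20 J
= 0.4516 eV

0.4516


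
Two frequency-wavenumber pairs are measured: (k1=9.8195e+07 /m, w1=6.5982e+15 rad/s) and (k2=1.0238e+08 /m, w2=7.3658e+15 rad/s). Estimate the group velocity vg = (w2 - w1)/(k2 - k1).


vg = (w2 - w1) / (k2 - k1)
= (7.3658e+15 - 6.5982e+15) / (1.0238e+08 - 9.8195e+07)
= 7.6760e+14 / 4.1850e+06
= 1.8342e+08 m/s

1.8342e+08


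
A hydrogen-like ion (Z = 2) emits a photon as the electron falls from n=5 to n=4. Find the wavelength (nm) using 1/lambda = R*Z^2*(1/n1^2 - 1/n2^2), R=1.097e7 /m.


1/lambda = R * Z^2 * (1/n1^2 - 1/n2^2)
= 1.097e7 * 2^2 * (1/4^2 - 1/5^2)
= 1.097e7 * 4 * (0.0625 - 0.04)
= 9.8730e+05 /m
lambda = 1 / 9.8730e+05
= 1012.8634 nm

1012.8634


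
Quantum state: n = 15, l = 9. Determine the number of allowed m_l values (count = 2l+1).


m_l ranges from -l to +l in integer steps
So m_l goes from -9 to +9
Count = 2l + 1 = 2*9 + 1
= 19

19


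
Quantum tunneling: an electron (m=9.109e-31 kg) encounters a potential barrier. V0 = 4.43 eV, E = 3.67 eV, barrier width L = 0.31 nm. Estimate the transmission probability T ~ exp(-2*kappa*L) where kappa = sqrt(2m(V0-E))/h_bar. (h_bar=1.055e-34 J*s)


V0 - E = 0.76 eV = 1.2175e-19 J
kappa = sqrt(2 * m * (V0-E)) / h_bar
= sqrt(2 * 9.109e-31 * 1.2175e-19) / 1.055e-34
= 4.4641e+09 /m
2*kappa*L = 2 * 4.4641e+09 * 0.31e-9
= 2.7678
T = exp(-2.7678) = 6.280284e-02

6.280284e-02


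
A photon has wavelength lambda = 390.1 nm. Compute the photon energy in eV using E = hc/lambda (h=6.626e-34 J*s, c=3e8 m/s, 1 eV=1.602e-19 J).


E = hc / lambda
= (6.626e-34)(3e8) / (390.1e-9)
= 1.9878e-25 / 3.9010e-07
= 5.0956e-19 J
Converting to eV: 5.0956e-19 / 1.602e-19
= 3.1808 eV

3.1808


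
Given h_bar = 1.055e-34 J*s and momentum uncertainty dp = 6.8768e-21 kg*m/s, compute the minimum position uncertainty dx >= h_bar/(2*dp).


dx = h_bar / (2 * dp)
= 1.055e-34 / (2 * 6.8768e-21)
= 1.055e-34 / 1.3754e-20
= 7.6707e-15 m

7.6707e-15


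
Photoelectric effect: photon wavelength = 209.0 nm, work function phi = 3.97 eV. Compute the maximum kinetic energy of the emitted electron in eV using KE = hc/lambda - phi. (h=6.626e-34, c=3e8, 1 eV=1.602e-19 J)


E_photon = hc / lambda
= (6.626e-34)(3e8) / (209.0e-9)
= 9.5110e-19 J
= 5.937 eV
KE = E_photon - phi
= 5.937 - 3.97
= 1.967 eV

1.967


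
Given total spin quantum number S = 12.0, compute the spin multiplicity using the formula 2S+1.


Spin multiplicity = 2S + 1
= 2 * 12.0 + 1
= 24.0 + 1
= 25

25


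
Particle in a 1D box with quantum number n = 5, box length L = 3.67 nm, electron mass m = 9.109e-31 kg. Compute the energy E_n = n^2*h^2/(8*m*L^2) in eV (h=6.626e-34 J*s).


E = n^2 * h^2 / (8 * m * L^2)
= 5^2 * (6.626e-34)^2 / (8 * 9.109e-31 * (3.67e-9)^2)
= 25 * 4.3904e-67 / (8 * 9.109e-31 * 1.3469e-17)
= 1.1183e-19 J
= 0.6981 eV

0.6981


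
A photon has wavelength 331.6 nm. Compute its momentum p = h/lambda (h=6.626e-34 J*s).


p = h / lambda
= 6.626e-34 / (331.6e-9)
= 6.626e-34 / 3.3160e-07
= 1.9982e-27 kg*m/s

1.9982e-27


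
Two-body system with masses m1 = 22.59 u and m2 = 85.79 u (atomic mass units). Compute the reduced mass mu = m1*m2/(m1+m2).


mu = m1 * m2 / (m1 + m2)
= 22.59 * 85.79 / (22.59 + 85.79)
= 1937.9961 / 108.38
= 17.8815 u

17.8815


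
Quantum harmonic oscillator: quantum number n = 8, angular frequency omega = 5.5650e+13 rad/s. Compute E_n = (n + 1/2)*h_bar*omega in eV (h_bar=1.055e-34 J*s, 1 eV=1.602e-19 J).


E = (n + 1/2) * h_bar * omega
= (8 + 0.5) * 1.055e-34 * 5.5650e+13
= 8.5 * 5.8711e-21
= 4.9904e-20 J
= 0.3115 eV

0.3115


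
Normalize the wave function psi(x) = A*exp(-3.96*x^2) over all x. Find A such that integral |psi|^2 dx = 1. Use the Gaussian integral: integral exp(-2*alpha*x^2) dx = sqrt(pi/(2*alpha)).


integral |psi|^2 dx = A^2 * sqrt(pi/(2*alpha)) = 1
A^2 = sqrt(2*alpha/pi)
= sqrt(2 * 3.96 / pi)
= 1.58777
A = sqrt(1.58777)
= 1.2601

1.2601


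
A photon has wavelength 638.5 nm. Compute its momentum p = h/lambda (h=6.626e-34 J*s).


p = h / lambda
= 6.626e-34 / (638.5e-9)
= 6.626e-34 / 6.3850e-07
= 1.0377e-27 kg*m/s

1.0377e-27


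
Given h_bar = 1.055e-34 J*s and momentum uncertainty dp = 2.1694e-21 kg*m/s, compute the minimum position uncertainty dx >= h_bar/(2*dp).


dx = h_bar / (2 * dp)
= 1.055e-34 / (2 * 2.1694e-21)
= 1.055e-34 / 4.3388e-21
= 2.4315e-14 m

2.4315e-14


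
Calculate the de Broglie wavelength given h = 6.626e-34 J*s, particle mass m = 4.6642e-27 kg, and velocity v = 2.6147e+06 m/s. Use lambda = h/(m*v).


lambda = h / (m * v)
= 6.626e-34 / (4.6642e-27 * 2.6147e+06)
= 6.626e-34 / 1.2195e-20
= 5.4332e-14 m

5.4332e-14


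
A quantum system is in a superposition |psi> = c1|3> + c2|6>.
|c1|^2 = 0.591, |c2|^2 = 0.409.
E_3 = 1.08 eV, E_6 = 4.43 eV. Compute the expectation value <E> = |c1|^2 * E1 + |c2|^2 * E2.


<E> = |c1|^2 * E1 + |c2|^2 * E2
= 0.591 * 1.08 + 0.409 * 4.43
= 0.6383 + 1.8119
= 2.4501 eV

2.4501


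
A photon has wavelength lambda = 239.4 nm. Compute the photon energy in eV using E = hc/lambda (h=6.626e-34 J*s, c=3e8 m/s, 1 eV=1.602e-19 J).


E = hc / lambda
= (6.626e-34)(3e8) / (239.4e-9)
= 1.9878e-25 / 2.3940e-07
= 8.3033e-19 J
Converting to eV: 8.3033e-19 / 1.602e-19
= 5.1831 eV

5.1831


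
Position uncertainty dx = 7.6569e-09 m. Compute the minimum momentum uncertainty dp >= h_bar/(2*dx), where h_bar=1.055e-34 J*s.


dp = h_bar / (2 * dx)
= 1.055e-34 / (2 * 7.6569e-09)
= 1.055e-34 / 1.5314e-08
= 6.8892e-27 kg*m/s

6.8892e-27


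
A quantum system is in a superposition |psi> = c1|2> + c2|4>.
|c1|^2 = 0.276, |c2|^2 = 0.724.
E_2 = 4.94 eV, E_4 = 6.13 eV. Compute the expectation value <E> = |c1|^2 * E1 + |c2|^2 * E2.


<E> = |c1|^2 * E1 + |c2|^2 * E2
= 0.276 * 4.94 + 0.724 * 6.13
= 1.3634 + 4.4381
= 5.8016 eV

5.8016


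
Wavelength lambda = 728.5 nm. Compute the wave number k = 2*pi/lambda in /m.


k = 2 * pi / lambda
= 6.2832 / (728.5e-9)
= 6.2832 / 7.2850e-07
= 8.6248e+06 /m

8.6248e+06


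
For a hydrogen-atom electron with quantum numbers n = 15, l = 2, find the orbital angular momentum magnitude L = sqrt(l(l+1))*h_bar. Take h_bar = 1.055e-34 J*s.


L = sqrt(l*(l+1)) * h_bar
= sqrt(2 * 3) * 1.055e-34
= sqrt(6) * 1.055e-34
= 2.4495 * 1.055e-34
= 2.5842e-34 J*s

2.5842e-34


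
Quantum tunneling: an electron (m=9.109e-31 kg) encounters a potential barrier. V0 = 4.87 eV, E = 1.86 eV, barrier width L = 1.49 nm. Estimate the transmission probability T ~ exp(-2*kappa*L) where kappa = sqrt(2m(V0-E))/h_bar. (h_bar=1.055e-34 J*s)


V0 - E = 3.01 eV = 4.8220e-19 J
kappa = sqrt(2 * m * (V0-E)) / h_bar
= sqrt(2 * 9.109e-31 * 4.8220e-19) / 1.055e-34
= 8.8841e+09 /m
2*kappa*L = 2 * 8.8841e+09 * 1.49e-9
= 26.4746
T = exp(-26.4746) = 3.178683e-12

3.178683e-12


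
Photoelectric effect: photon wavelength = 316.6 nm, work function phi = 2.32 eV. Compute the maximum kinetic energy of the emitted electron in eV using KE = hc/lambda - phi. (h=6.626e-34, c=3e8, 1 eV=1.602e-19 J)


E_photon = hc / lambda
= (6.626e-34)(3e8) / (316.6e-9)
= 6.2786e-19 J
= 3.9192 eV
KE = E_photon - phi
= 3.9192 - 2.32
= 1.5992 eV

1.5992


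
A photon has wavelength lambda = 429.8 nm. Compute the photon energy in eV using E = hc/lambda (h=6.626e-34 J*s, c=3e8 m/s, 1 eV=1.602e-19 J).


E = hc / lambda
= (6.626e-34)(3e8) / (429.8e-9)
= 1.9878e-25 / 4.2980e-07
= 4.6249e-19 J
Converting to eV: 4.6249e-19 / 1.602e-19
= 2.887 eV

2.887


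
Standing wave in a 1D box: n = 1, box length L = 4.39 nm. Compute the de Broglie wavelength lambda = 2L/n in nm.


lambda = 2L / n
= 2 * 4.39 / 1
= 8.78 / 1
= 8.78 nm

8.78


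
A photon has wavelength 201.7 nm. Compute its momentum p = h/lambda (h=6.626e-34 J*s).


p = h / lambda
= 6.626e-34 / (201.7e-9)
= 6.626e-34 / 2.0170e-07
= 3.2851e-27 kg*m/s

3.2851e-27


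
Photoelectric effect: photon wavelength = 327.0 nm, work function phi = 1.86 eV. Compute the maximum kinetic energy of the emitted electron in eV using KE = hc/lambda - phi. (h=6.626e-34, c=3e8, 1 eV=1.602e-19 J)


E_photon = hc / lambda
= (6.626e-34)(3e8) / (327.0e-9)
= 6.0789e-19 J
= 3.7946 eV
KE = E_photon - phi
= 3.7946 - 1.86
= 1.9346 eV

1.9346


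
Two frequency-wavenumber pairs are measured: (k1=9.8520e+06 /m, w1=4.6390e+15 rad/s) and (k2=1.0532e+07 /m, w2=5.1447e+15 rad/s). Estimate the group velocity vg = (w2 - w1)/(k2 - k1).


vg = (w2 - w1) / (k2 - k1)
= (5.1447e+15 - 4.6390e+15) / (1.0532e+07 - 9.8520e+06)
= 5.0570e+14 / 6.8000e+05
= 7.4368e+08 m/s

7.4368e+08


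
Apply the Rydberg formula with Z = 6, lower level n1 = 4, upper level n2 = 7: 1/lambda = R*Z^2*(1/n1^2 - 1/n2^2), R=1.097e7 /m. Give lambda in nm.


1/lambda = R * Z^2 * (1/n1^2 - 1/n2^2)
= 1.097e7 * 6^2 * (1/4^2 - 1/7^2)
= 1.097e7 * 36 * (0.0625 - 0.020408)
= 1.6623e+07 /m
lambda = 1 / 1.6623e+07
= 60.1579 nm

60.1579


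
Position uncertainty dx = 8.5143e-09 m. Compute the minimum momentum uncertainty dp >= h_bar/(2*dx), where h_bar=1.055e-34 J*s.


dp = h_bar / (2 * dx)
= 1.055e-34 / (2 * 8.5143e-09)
= 1.055e-34 / 1.7029e-08
= 6.1955e-27 kg*m/s

6.1955e-27


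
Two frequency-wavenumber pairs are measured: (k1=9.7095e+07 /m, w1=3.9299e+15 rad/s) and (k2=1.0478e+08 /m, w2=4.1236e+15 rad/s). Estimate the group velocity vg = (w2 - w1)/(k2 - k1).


vg = (w2 - w1) / (k2 - k1)
= (4.1236e+15 - 3.9299e+15) / (1.0478e+08 - 9.7095e+07)
= 1.9370e+14 / 7.6850e+06
= 2.5205e+07 m/s

2.5205e+07


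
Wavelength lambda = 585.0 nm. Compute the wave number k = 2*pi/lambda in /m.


k = 2 * pi / lambda
= 6.2832 / (585.0e-9)
= 6.2832 / 5.8500e-07
= 1.0740e+07 /m

1.0740e+07


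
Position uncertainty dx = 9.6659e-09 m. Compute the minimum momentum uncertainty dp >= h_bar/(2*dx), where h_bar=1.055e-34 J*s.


dp = h_bar / (2 * dx)
= 1.055e-34 / (2 * 9.6659e-09)
= 1.055e-34 / 1.9332e-08
= 5.4573e-27 kg*m/s

5.4573e-27


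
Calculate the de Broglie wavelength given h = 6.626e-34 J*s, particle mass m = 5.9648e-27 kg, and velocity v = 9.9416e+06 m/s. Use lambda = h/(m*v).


lambda = h / (m * v)
= 6.626e-34 / (5.9648e-27 * 9.9416e+06)
= 6.626e-34 / 5.9300e-20
= 1.1174e-14 m

1.1174e-14


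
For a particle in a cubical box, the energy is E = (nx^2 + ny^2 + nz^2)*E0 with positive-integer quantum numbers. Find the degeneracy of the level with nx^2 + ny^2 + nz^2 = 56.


Enumerate all (nx, ny, nz) with nx^2 + ny^2 + nz^2 = 56:
(2,4,6)
(2,6,4)
(4,2,6)
(4,6,2)
(6,2,4)
(6,4,2)
Total degeneracy = 6

6


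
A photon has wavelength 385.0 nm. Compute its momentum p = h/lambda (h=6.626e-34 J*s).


p = h / lambda
= 6.626e-34 / (385.0e-9)
= 6.626e-34 / 3.8500e-07
= 1.7210e-27 kg*m/s

1.7210e-27


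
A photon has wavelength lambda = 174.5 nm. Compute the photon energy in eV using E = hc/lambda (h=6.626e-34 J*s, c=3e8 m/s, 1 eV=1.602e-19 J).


E = hc / lambda
= (6.626e-34)(3e8) / (174.5e-9)
= 1.9878e-25 / 1.7450e-07
= 1.1391e-18 J
Converting to eV: 1.1391e-18 / 1.602e-19
= 7.1107 eV

7.1107


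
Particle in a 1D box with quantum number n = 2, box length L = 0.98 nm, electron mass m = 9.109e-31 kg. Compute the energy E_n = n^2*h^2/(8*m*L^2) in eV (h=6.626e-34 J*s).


E = n^2 * h^2 / (8 * m * L^2)
= 2^2 * (6.626e-34)^2 / (8 * 9.109e-31 * (0.98e-9)^2)
= 4 * 4.3904e-67 / (8 * 9.109e-31 * 9.6040e-19)
= 2.5093e-19 J
= 1.5663 eV

1.5663


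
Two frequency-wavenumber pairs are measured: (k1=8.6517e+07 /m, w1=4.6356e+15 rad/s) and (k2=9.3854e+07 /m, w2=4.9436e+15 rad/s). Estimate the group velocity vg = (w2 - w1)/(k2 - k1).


vg = (w2 - w1) / (k2 - k1)
= (4.9436e+15 - 4.6356e+15) / (9.3854e+07 - 8.6517e+07)
= 3.0800e+14 / 7.3370e+06
= 4.1979e+07 m/s

4.1979e+07
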